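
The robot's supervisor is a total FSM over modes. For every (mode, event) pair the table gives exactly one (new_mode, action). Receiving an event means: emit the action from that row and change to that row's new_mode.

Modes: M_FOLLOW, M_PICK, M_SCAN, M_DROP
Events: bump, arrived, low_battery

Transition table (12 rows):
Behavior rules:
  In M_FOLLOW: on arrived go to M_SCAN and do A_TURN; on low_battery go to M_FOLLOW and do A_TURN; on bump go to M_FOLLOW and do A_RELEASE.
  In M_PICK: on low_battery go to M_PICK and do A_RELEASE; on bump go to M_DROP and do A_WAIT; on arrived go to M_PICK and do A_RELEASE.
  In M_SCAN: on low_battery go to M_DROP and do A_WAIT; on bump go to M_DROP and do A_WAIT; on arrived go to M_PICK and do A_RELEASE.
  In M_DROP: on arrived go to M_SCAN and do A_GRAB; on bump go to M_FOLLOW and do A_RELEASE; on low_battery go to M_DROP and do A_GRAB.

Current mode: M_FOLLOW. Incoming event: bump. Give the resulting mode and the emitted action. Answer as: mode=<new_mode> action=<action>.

mode=M_FOLLOW action=A_RELEASE

current mode = M_FOLLOW; filter table to that mode:
  (M_FOLLOW, arrived) → (M_SCAN, A_TURN)
  (M_FOLLOW, low_battery) → (M_FOLLOW, A_TURN)
  (M_FOLLOW, bump) → (M_FOLLOW, A_RELEASE)  ← event matches
event = bump selects (M_FOLLOW, A_RELEASE)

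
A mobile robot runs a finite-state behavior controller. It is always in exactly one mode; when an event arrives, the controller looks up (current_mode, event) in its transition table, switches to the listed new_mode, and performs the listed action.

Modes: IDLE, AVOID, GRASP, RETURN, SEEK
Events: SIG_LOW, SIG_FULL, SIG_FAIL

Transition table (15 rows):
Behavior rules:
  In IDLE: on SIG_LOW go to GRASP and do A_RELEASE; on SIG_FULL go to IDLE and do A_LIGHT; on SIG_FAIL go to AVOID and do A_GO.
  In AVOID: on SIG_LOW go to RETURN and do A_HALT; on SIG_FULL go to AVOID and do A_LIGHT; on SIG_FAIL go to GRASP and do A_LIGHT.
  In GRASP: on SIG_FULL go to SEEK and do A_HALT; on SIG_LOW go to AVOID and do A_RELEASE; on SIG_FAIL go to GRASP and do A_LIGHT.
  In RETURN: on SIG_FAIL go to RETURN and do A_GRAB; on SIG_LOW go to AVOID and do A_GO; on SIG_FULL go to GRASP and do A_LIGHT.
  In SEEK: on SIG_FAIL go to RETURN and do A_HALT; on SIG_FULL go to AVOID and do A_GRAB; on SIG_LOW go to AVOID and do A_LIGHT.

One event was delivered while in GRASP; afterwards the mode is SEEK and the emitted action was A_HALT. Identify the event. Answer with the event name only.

try SIG_LOW: (GRASP, SIG_LOW) → (AVOID, A_RELEASE)
try SIG_FULL: (GRASP, SIG_FULL) → (SEEK, A_HALT)  ← matches
try SIG_FAIL: (GRASP, SIG_FAIL) → (GRASP, A_LIGHT)

SIG_FULL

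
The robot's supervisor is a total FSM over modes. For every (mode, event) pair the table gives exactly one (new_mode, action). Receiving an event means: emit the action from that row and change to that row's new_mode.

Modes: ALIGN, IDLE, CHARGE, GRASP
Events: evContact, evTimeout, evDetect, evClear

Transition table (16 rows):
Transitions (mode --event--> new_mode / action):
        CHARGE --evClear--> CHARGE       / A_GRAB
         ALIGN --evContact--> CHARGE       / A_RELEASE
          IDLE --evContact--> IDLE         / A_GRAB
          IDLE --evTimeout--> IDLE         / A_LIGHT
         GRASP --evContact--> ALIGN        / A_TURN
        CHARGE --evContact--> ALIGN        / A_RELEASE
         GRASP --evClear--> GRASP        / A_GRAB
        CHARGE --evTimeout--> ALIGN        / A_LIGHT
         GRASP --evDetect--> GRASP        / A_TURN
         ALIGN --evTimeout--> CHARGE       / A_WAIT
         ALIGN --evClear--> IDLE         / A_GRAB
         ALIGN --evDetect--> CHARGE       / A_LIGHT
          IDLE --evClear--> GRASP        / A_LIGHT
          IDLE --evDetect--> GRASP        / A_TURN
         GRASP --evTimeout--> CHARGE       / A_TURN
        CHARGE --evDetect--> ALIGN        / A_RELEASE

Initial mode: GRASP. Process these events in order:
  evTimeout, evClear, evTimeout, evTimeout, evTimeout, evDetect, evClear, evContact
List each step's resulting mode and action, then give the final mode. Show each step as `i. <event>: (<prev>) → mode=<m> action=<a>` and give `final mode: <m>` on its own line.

1. evTimeout: (GRASP) → mode=CHARGE action=A_TURN
2. evClear: (CHARGE) → mode=CHARGE action=A_GRAB
3. evTimeout: (CHARGE) → mode=ALIGN action=A_LIGHT
4. evTimeout: (ALIGN) → mode=CHARGE action=A_WAIT
5. evTimeout: (CHARGE) → mode=ALIGN action=A_LIGHT
6. evDetect: (ALIGN) → mode=CHARGE action=A_LIGHT
7. evClear: (CHARGE) → mode=CHARGE action=A_GRAB
8. evContact: (CHARGE) → mode=ALIGN action=A_RELEASE

final mode: ALIGN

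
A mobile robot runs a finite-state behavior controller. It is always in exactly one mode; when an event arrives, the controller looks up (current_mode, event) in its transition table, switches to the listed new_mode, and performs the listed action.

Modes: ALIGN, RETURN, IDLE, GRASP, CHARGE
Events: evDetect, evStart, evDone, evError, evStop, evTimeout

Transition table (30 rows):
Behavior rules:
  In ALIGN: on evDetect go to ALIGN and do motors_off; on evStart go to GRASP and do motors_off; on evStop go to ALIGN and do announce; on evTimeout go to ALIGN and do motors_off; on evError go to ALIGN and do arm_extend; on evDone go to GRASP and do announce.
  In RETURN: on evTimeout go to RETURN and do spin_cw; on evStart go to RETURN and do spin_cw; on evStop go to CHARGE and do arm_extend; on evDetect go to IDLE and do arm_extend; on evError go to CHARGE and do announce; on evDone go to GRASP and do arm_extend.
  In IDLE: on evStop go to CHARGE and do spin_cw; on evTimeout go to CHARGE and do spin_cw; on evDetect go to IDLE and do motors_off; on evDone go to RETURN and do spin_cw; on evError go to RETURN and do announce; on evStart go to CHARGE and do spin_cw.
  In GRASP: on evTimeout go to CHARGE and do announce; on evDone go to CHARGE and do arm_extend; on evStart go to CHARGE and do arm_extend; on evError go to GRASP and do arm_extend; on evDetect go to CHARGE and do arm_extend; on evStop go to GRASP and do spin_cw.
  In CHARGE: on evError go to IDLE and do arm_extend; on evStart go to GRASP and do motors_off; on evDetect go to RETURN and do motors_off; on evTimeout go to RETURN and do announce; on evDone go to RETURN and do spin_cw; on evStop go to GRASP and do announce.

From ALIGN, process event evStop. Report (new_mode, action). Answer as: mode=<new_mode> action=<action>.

mode=ALIGN action=announce

current mode = ALIGN; filter table to that mode:
  (ALIGN, evDetect) → (ALIGN, motors_off)
  (ALIGN, evStart) → (GRASP, motors_off)
  (ALIGN, evStop) → (ALIGN, announce)  ← event matches
  (ALIGN, evTimeout) → (ALIGN, motors_off)
  (ALIGN, evError) → (ALIGN, arm_extend)
  (ALIGN, evDone) → (GRASP, announce)
event = evStop selects (ALIGN, announce)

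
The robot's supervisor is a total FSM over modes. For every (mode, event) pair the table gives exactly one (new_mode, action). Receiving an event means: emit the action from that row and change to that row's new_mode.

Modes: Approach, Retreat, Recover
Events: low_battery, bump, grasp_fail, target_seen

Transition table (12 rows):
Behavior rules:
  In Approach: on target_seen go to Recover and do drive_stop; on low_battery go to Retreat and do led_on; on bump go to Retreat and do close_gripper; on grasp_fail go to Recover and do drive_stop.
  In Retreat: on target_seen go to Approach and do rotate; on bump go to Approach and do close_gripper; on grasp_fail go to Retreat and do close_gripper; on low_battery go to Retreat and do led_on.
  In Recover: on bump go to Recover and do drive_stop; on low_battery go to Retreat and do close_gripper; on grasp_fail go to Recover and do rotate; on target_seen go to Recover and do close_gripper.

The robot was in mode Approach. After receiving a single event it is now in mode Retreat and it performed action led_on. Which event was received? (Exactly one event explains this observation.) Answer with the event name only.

low_battery

try low_battery: (Approach, low_battery) → (Retreat, led_on)  ← matches
try bump: (Approach, bump) → (Retreat, close_gripper)
try grasp_fail: (Approach, grasp_fail) → (Recover, drive_stop)
try target_seen: (Approach, target_seen) → (Recover, drive_stop)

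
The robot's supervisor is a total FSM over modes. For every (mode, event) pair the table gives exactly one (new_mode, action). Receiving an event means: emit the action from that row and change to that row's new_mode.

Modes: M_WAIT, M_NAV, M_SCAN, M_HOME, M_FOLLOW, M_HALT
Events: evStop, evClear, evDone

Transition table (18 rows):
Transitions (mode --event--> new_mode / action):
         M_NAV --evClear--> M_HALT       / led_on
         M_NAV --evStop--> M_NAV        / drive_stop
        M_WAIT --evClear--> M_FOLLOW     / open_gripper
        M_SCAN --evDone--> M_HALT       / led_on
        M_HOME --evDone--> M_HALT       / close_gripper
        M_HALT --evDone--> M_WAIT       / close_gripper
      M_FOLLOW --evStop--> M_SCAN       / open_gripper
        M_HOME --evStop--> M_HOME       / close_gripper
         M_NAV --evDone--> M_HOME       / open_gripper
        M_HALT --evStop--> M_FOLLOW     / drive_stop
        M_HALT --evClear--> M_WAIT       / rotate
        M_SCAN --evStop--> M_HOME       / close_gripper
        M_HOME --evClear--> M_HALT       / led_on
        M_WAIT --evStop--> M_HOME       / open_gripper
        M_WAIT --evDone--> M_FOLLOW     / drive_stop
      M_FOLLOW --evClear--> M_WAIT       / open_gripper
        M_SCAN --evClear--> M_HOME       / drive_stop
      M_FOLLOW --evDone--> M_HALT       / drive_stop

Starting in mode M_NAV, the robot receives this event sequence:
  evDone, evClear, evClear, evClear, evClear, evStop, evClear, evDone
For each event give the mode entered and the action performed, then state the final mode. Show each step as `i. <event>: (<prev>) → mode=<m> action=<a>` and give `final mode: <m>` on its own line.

1. evDone: (M_NAV) → mode=M_HOME action=open_gripper
2. evClear: (M_HOME) → mode=M_HALT action=led_on
3. evClear: (M_HALT) → mode=M_WAIT action=rotate
4. evClear: (M_WAIT) → mode=M_FOLLOW action=open_gripper
5. evClear: (M_FOLLOW) → mode=M_WAIT action=open_gripper
6. evStop: (M_WAIT) → mode=M_HOME action=open_gripper
7. evClear: (M_HOME) → mode=M_HALT action=led_on
8. evDone: (M_HALT) → mode=M_WAIT action=close_gripper

final mode: M_WAIT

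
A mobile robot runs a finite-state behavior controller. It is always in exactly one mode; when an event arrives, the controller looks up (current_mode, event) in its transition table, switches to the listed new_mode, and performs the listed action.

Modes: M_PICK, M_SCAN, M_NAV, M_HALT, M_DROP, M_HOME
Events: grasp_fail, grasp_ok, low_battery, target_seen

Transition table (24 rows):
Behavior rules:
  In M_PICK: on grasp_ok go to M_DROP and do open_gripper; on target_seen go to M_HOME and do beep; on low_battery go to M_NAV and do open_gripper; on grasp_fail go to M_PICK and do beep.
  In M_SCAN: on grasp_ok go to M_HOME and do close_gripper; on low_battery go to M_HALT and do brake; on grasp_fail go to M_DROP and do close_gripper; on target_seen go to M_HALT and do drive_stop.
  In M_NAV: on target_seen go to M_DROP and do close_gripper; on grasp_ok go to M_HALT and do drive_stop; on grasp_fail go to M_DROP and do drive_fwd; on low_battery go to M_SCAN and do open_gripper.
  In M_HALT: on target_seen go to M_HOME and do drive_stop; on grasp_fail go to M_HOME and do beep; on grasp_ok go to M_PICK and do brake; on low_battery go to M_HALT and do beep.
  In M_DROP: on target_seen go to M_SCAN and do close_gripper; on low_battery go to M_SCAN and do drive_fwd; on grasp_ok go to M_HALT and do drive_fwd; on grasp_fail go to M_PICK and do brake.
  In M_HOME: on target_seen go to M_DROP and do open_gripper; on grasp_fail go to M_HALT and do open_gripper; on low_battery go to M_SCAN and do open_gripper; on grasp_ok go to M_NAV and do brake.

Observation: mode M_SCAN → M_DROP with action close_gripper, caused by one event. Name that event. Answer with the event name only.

try grasp_fail: (M_SCAN, grasp_fail) → (M_DROP, close_gripper)  ← matches
try grasp_ok: (M_SCAN, grasp_ok) → (M_HOME, close_gripper)
try low_battery: (M_SCAN, low_battery) → (M_HALT, brake)
try target_seen: (M_SCAN, target_seen) → (M_HALT, drive_stop)

grasp_fail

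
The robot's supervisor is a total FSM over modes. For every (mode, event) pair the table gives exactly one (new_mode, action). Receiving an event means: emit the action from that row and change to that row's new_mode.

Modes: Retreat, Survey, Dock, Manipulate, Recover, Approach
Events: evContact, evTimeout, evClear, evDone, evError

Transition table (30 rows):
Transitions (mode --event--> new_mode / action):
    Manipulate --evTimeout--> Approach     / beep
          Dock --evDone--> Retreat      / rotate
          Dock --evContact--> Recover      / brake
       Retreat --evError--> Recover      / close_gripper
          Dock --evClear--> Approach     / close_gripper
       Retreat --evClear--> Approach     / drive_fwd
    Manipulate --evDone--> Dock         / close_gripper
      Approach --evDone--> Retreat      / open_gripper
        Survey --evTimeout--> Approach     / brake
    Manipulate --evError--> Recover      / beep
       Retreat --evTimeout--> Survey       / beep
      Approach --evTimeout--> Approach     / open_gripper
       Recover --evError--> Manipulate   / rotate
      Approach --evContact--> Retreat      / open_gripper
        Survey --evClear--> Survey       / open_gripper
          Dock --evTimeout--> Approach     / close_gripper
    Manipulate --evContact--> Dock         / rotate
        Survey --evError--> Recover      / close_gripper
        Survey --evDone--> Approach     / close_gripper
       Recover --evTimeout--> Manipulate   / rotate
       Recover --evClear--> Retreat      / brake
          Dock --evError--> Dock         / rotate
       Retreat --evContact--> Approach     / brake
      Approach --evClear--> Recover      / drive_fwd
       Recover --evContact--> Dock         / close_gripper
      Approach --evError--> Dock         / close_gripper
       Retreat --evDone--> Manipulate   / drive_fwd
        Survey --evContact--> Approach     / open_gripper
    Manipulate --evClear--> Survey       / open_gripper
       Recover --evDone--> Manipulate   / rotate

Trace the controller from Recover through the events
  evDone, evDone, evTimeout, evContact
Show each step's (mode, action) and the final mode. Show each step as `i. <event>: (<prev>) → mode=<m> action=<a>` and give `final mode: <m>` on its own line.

1. evDone: (Recover) → mode=Manipulate action=rotate
2. evDone: (Manipulate) → mode=Dock action=close_gripper
3. evTimeout: (Dock) → mode=Approach action=close_gripper
4. evContact: (Approach) → mode=Retreat action=open_gripper

final mode: Retreat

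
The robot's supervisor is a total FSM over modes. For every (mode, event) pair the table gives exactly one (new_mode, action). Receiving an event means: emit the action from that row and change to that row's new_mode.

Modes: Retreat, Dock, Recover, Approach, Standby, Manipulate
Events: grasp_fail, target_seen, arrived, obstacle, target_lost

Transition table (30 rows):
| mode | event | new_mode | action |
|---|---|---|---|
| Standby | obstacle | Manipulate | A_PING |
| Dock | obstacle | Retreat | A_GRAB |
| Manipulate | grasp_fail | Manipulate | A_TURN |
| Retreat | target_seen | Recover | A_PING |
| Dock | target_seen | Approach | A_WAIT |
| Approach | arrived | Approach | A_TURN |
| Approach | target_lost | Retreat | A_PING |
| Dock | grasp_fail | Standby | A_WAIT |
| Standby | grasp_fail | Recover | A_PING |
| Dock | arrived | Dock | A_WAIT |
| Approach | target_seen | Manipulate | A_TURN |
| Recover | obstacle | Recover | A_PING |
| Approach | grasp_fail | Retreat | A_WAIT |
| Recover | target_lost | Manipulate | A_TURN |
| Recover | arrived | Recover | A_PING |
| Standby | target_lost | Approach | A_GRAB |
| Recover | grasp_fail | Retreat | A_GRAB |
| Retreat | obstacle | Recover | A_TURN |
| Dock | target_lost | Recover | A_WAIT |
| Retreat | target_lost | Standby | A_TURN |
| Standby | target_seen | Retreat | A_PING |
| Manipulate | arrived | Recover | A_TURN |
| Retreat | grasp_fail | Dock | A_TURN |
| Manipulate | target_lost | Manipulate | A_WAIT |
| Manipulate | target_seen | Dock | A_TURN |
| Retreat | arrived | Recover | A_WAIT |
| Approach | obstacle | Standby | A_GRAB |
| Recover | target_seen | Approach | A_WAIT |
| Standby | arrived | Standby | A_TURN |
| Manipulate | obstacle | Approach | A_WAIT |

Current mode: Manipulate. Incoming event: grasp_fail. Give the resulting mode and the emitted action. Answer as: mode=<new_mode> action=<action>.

mode=Manipulate action=A_TURN

current mode = Manipulate; filter table to that mode:
  (Manipulate, grasp_fail) → (Manipulate, A_TURN)  ← event matches
  (Manipulate, arrived) → (Recover, A_TURN)
  (Manipulate, target_lost) → (Manipulate, A_WAIT)
  (Manipulate, target_seen) → (Dock, A_TURN)
  (Manipulate, obstacle) → (Approach, A_WAIT)
event = grasp_fail selects (Manipulate, A_TURN)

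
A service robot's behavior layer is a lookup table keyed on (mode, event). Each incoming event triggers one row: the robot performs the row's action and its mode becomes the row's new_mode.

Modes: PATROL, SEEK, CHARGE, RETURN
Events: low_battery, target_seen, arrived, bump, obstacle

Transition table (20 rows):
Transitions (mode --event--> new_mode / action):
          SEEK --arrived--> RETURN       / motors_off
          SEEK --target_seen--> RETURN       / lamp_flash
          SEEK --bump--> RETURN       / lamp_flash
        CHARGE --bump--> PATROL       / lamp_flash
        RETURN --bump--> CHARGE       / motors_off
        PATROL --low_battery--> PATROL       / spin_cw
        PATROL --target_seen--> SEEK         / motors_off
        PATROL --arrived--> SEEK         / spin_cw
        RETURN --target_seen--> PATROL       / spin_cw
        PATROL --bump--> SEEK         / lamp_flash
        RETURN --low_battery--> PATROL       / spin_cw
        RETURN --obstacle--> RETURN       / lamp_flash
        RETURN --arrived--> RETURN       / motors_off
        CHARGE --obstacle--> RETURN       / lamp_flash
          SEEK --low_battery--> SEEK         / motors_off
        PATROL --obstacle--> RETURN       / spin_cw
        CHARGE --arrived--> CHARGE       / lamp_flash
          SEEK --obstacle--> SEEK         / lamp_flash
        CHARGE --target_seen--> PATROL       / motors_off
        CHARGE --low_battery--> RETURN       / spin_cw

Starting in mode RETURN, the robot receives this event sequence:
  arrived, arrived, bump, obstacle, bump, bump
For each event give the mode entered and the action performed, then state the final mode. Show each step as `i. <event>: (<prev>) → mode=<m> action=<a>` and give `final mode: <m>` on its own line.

1. arrived: (RETURN) → mode=RETURN action=motors_off
2. arrived: (RETURN) → mode=RETURN action=motors_off
3. bump: (RETURN) → mode=CHARGE action=motors_off
4. obstacle: (CHARGE) → mode=RETURN action=lamp_flash
5. bump: (RETURN) → mode=CHARGE action=motors_off
6. bump: (CHARGE) → mode=PATROL action=lamp_flash

final mode: PATROL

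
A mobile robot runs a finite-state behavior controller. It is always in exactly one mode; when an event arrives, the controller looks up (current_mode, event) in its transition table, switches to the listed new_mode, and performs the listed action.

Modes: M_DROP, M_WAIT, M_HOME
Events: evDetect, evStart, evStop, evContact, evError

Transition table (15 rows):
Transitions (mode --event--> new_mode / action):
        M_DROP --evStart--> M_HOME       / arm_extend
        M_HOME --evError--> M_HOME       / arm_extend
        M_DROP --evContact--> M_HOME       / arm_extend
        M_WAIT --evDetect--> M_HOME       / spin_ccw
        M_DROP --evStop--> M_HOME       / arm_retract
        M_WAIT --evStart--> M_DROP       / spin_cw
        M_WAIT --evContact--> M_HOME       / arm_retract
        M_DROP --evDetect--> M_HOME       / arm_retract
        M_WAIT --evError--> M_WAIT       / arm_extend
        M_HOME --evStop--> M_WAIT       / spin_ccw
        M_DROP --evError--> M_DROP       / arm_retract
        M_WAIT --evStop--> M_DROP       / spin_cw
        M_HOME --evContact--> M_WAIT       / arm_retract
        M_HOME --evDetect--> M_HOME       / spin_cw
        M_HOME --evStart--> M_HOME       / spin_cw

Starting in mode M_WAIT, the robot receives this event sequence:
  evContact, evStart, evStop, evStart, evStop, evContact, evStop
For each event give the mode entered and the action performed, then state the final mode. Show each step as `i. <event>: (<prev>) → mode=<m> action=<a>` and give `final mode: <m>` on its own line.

1. evContact: (M_WAIT) → mode=M_HOME action=arm_retract
2. evStart: (M_HOME) → mode=M_HOME action=spin_cw
3. evStop: (M_HOME) → mode=M_WAIT action=spin_ccw
4. evStart: (M_WAIT) → mode=M_DROP action=spin_cw
5. evStop: (M_DROP) → mode=M_HOME action=arm_retract
6. evContact: (M_HOME) → mode=M_WAIT action=arm_retract
7. evStop: (M_WAIT) → mode=M_DROP action=spin_cw

final mode: M_DROP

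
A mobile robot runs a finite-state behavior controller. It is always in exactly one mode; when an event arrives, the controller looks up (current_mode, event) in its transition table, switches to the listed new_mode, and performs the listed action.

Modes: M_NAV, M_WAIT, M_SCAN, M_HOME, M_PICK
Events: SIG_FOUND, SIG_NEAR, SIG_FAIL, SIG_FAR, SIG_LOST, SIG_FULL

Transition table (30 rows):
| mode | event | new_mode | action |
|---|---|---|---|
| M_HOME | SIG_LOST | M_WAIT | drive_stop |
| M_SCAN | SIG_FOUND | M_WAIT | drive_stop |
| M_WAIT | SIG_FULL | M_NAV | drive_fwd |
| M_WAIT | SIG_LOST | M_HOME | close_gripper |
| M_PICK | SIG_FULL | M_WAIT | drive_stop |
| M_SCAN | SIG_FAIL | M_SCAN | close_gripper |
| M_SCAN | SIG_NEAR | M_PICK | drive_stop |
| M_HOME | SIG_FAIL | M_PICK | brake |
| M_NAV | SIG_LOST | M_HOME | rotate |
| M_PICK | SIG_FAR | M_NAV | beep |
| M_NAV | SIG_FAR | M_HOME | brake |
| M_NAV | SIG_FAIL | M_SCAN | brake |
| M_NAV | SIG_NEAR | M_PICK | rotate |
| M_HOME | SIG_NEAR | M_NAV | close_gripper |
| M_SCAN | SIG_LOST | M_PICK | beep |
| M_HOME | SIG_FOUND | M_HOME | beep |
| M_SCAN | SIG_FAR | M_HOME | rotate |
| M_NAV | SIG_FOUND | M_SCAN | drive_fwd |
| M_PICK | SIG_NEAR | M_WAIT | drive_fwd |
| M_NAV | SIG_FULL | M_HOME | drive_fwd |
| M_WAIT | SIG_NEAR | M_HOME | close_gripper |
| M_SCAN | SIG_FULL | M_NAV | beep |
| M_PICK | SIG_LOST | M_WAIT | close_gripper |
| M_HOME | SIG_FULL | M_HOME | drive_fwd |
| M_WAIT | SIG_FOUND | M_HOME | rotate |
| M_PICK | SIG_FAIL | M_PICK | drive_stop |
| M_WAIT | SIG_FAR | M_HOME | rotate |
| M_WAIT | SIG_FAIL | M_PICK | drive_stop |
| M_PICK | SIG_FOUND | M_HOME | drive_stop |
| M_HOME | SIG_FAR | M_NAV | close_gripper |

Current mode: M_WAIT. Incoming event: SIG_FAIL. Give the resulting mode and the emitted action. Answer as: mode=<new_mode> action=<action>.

mode=M_PICK action=drive_stop

current mode = M_WAIT; filter table to that mode:
  (M_WAIT, SIG_FULL) → (M_NAV, drive_fwd)
  (M_WAIT, SIG_LOST) → (M_HOME, close_gripper)
  (M_WAIT, SIG_NEAR) → (M_HOME, close_gripper)
  (M_WAIT, SIG_FOUND) → (M_HOME, rotate)
  (M_WAIT, SIG_FAR) → (M_HOME, rotate)
  (M_WAIT, SIG_FAIL) → (M_PICK, drive_stop)  ← event matches
event = SIG_FAIL selects (M_PICK, drive_stop)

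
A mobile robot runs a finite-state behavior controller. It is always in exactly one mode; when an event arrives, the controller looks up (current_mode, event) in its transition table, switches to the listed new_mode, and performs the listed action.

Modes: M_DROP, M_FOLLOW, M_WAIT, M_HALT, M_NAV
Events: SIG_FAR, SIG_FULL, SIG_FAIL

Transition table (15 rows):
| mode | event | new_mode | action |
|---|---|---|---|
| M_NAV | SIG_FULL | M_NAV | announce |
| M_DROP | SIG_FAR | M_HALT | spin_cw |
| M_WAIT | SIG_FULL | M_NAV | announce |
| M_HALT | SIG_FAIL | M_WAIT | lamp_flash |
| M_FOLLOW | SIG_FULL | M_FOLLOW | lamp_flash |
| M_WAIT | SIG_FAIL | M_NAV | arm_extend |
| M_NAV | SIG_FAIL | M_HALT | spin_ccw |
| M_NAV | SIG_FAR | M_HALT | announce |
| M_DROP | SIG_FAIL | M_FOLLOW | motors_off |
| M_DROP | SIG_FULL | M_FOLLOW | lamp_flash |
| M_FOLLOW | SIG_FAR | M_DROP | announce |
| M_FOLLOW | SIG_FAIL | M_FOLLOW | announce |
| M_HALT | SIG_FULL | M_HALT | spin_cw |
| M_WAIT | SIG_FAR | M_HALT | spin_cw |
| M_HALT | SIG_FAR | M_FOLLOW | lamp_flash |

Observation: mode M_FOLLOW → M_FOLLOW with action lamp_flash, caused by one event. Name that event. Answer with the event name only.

SIG_FULL

try SIG_FAR: (M_FOLLOW, SIG_FAR) → (M_DROP, announce)
try SIG_FULL: (M_FOLLOW, SIG_FULL) → (M_FOLLOW, lamp_flash)  ← matches
try SIG_FAIL: (M_FOLLOW, SIG_FAIL) → (M_FOLLOW, announce)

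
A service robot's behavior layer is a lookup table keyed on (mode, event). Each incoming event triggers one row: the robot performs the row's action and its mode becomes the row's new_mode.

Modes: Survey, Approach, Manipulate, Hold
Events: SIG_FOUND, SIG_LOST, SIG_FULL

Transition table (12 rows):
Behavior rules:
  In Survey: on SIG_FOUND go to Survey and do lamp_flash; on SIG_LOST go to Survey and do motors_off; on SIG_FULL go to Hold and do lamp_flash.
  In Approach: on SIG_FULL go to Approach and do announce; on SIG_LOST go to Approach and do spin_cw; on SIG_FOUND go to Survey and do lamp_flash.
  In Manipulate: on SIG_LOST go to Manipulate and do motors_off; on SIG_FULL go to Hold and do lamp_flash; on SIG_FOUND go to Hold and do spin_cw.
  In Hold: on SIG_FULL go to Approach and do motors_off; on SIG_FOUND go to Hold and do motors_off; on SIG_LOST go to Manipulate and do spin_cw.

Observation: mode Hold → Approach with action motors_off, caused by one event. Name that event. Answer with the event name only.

SIG_FULL

try SIG_FOUND: (Hold, SIG_FOUND) → (Hold, motors_off)
try SIG_LOST: (Hold, SIG_LOST) → (Manipulate, spin_cw)
try SIG_FULL: (Hold, SIG_FULL) → (Approach, motors_off)  ← matches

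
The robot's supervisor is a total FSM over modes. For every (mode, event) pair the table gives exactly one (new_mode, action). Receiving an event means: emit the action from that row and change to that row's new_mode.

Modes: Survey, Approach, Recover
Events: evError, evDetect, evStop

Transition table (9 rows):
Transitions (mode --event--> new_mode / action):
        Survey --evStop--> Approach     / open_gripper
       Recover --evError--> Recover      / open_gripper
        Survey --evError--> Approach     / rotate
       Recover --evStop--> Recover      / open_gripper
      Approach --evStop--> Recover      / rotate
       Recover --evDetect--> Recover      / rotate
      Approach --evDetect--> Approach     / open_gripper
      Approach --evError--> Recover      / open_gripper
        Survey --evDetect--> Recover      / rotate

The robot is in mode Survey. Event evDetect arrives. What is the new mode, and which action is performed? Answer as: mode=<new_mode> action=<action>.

mode=Recover action=rotate

current mode = Survey; filter table to that mode:
  (Survey, evStop) → (Approach, open_gripper)
  (Survey, evError) → (Approach, rotate)
  (Survey, evDetect) → (Recover, rotate)  ← event matches
event = evDetect selects (Recover, rotate)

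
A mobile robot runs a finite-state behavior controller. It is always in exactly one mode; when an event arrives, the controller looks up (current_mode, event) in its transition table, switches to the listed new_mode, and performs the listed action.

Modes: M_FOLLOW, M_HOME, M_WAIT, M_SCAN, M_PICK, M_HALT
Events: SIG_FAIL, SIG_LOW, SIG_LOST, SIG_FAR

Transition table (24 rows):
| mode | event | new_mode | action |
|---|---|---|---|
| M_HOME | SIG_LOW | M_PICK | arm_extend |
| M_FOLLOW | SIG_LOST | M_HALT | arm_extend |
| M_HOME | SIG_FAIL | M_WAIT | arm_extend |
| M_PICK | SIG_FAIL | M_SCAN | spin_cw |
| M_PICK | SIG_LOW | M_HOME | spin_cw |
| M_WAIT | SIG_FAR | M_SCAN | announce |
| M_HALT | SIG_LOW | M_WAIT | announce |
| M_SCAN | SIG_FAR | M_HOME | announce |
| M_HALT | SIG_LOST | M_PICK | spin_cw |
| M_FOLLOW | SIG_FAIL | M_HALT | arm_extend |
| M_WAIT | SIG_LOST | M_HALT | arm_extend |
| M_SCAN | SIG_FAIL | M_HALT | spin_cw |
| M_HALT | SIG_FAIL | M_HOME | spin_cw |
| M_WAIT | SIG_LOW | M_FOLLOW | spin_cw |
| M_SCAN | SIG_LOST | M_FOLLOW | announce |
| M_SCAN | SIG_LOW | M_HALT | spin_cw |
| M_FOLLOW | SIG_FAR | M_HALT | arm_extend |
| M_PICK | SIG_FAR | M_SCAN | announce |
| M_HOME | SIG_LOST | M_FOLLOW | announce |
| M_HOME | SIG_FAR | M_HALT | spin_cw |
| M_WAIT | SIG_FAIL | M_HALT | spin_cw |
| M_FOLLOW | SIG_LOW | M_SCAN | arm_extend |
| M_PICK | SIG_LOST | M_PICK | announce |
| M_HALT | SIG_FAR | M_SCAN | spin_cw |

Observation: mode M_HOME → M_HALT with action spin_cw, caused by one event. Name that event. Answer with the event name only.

SIG_FAR

try SIG_FAIL: (M_HOME, SIG_FAIL) → (M_WAIT, arm_extend)
try SIG_LOW: (M_HOME, SIG_LOW) → (M_PICK, arm_extend)
try SIG_LOST: (M_HOME, SIG_LOST) → (M_FOLLOW, announce)
try SIG_FAR: (M_HOME, SIG_FAR) → (M_HALT, spin_cw)  ← matches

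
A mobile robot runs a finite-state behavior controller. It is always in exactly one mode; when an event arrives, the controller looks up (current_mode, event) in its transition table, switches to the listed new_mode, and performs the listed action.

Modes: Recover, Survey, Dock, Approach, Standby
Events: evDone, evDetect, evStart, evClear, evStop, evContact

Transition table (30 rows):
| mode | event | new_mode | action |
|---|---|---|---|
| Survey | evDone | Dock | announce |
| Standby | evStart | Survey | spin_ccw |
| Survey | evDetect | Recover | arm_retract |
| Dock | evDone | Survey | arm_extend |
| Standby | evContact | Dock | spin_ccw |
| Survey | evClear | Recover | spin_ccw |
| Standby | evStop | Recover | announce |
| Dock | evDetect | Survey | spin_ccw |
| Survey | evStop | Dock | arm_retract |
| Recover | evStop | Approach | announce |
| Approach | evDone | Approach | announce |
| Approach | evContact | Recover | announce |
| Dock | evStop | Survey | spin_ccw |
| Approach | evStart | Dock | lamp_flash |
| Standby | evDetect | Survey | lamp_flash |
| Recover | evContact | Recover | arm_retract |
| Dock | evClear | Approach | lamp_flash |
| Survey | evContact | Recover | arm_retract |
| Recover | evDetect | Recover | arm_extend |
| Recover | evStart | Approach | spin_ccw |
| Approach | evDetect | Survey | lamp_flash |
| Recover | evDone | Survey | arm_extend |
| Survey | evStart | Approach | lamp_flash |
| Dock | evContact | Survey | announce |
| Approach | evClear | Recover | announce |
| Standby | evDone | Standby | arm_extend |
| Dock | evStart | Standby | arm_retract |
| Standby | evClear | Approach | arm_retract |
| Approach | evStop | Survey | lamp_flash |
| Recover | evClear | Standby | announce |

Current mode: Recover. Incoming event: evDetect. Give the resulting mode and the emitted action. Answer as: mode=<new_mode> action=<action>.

mode=Recover action=arm_extend

current mode = Recover; filter table to that mode:
  (Recover, evStop) → (Approach, announce)
  (Recover, evContact) → (Recover, arm_retract)
  (Recover, evDetect) → (Recover, arm_extend)  ← event matches
  (Recover, evStart) → (Approach, spin_ccw)
  (Recover, evDone) → (Survey, arm_extend)
  (Recover, evClear) → (Standby, announce)
event = evDetect selects (Recover, arm_extend)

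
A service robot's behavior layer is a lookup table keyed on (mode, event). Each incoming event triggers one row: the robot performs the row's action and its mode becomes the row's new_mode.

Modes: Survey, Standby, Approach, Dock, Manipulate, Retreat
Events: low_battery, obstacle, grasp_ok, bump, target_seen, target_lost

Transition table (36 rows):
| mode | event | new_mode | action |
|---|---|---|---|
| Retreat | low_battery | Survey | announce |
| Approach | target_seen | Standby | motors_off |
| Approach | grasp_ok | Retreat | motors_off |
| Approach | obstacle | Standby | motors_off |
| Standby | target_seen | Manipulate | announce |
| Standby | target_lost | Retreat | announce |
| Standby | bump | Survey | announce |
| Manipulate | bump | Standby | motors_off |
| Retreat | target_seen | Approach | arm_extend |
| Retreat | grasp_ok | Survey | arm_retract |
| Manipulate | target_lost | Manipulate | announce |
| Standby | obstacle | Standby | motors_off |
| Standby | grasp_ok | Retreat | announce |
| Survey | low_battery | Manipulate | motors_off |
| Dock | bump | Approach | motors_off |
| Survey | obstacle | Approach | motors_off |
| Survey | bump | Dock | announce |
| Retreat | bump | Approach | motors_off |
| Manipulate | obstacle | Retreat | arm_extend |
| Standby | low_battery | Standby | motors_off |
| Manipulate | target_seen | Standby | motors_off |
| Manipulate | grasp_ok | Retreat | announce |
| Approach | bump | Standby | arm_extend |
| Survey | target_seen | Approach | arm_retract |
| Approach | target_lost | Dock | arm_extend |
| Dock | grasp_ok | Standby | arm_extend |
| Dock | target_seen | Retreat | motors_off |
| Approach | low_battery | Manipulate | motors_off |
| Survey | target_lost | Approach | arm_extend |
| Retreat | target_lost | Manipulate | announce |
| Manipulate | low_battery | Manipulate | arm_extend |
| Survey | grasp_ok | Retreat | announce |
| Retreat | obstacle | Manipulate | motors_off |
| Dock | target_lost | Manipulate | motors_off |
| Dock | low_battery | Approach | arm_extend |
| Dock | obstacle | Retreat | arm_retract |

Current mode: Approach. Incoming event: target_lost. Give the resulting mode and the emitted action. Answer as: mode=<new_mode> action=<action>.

current mode = Approach; filter table to that mode:
  (Approach, target_seen) → (Standby, motors_off)
  (Approach, grasp_ok) → (Retreat, motors_off)
  (Approach, obstacle) → (Standby, motors_off)
  (Approach, bump) → (Standby, arm_extend)
  (Approach, target_lost) → (Dock, arm_extend)  ← event matches
  (Approach, low_battery) → (Manipulate, motors_off)
event = target_lost selects (Dock, arm_extend)

mode=Dock action=arm_extend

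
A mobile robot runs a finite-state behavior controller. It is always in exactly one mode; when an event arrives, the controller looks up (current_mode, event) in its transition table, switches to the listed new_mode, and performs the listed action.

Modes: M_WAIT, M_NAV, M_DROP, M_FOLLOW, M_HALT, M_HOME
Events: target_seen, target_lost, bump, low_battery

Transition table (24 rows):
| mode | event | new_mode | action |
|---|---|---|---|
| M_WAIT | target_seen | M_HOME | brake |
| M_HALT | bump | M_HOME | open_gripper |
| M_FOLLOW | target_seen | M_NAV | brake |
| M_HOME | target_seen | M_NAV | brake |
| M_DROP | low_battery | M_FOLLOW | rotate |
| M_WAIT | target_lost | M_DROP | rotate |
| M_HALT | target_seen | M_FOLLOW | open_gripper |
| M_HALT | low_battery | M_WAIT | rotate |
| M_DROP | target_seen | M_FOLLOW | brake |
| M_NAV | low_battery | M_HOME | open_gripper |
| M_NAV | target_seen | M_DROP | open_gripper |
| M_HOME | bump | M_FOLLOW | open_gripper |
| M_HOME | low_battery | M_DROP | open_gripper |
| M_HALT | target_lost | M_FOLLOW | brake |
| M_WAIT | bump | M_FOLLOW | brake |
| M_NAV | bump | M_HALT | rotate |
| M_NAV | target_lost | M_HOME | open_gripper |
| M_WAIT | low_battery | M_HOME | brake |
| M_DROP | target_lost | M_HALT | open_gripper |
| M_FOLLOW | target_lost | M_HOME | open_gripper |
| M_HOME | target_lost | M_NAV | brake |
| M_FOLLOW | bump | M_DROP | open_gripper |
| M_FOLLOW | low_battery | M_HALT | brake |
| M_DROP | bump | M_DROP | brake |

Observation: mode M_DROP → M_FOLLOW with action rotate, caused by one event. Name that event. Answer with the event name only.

try target_seen: (M_DROP, target_seen) → (M_FOLLOW, brake)
try target_lost: (M_DROP, target_lost) → (M_HALT, open_gripper)
try bump: (M_DROP, bump) → (M_DROP, brake)
try low_battery: (M_DROP, low_battery) → (M_FOLLOW, rotate)  ← matches

low_battery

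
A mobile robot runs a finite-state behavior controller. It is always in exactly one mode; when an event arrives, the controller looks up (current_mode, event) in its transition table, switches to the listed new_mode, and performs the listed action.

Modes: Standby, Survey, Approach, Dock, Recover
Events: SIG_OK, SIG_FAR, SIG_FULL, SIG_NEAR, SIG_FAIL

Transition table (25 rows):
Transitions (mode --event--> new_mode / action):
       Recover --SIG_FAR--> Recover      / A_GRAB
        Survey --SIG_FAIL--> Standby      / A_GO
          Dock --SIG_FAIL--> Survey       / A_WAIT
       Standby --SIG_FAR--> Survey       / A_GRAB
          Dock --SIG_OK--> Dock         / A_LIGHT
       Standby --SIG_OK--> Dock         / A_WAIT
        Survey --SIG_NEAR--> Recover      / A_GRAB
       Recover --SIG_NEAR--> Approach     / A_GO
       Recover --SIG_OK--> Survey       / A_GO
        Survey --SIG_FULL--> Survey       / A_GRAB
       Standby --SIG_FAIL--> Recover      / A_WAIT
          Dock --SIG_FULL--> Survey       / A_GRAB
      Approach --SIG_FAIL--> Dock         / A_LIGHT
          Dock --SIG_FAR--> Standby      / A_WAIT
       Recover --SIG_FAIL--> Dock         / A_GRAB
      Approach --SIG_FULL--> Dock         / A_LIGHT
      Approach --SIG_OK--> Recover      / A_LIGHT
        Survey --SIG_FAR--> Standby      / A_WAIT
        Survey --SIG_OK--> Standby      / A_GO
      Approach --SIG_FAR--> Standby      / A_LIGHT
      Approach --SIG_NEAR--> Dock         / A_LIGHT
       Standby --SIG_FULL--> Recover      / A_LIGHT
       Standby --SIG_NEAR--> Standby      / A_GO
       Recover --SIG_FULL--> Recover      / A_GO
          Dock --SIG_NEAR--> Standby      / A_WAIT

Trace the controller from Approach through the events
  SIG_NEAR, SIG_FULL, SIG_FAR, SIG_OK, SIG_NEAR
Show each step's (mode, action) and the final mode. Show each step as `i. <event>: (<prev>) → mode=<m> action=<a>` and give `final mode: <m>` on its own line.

final mode: Standby

1. SIG_NEAR: (Approach) → mode=Dock action=A_LIGHT
2. SIG_FULL: (Dock) → mode=Survey action=A_GRAB
3. SIG_FAR: (Survey) → mode=Standby action=A_WAIT
4. SIG_OK: (Standby) → mode=Dock action=A_WAIT
5. SIG_NEAR: (Dock) → mode=Standby action=A_WAIT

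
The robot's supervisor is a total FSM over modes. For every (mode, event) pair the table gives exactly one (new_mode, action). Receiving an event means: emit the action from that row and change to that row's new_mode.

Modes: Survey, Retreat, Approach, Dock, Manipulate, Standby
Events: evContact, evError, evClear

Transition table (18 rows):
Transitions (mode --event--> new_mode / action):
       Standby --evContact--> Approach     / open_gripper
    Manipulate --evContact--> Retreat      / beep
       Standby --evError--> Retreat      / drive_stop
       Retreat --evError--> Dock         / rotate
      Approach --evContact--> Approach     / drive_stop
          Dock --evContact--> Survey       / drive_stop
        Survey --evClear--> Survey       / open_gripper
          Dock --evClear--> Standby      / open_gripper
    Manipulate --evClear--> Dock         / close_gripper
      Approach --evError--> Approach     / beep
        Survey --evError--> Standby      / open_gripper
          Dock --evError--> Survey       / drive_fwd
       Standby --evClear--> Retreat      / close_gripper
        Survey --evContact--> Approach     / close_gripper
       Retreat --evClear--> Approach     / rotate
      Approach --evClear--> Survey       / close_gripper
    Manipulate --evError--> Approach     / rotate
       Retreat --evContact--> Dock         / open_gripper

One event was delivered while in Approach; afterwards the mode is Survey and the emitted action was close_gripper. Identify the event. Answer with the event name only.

evClear

try evContact: (Approach, evContact) → (Approach, drive_stop)
try evError: (Approach, evError) → (Approach, beep)
try evClear: (Approach, evClear) → (Survey, close_gripper)  ← matches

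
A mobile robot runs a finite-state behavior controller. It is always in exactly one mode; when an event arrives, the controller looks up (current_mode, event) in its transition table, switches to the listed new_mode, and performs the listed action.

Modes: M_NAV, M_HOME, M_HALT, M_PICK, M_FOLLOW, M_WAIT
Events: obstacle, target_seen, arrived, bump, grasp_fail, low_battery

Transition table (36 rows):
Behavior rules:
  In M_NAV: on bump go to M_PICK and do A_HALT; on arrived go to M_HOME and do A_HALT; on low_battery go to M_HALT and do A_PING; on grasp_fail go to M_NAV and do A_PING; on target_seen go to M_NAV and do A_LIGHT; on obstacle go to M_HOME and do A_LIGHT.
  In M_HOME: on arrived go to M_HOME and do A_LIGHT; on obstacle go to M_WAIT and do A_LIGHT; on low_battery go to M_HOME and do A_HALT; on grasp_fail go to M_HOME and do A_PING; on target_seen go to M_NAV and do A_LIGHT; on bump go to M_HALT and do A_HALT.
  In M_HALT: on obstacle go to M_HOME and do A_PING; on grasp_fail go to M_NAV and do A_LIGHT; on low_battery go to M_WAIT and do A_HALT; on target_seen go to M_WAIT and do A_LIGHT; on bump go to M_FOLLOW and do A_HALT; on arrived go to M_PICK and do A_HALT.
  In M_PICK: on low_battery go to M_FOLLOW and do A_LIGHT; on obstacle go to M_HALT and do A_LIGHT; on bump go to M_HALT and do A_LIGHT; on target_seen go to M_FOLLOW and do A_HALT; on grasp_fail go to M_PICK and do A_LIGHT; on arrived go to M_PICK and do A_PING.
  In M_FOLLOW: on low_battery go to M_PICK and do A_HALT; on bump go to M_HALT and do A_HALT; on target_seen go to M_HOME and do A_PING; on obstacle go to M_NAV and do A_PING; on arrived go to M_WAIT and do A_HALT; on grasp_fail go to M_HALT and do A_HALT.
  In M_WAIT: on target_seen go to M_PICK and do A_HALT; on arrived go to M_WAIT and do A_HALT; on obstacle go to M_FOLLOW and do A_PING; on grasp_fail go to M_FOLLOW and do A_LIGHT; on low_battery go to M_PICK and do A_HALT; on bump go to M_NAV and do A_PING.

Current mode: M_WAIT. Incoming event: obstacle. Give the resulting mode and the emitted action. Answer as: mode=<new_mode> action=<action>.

current mode = M_WAIT; filter table to that mode:
  (M_WAIT, target_seen) → (M_PICK, A_HALT)
  (M_WAIT, arrived) → (M_WAIT, A_HALT)
  (M_WAIT, obstacle) → (M_FOLLOW, A_PING)  ← event matches
  (M_WAIT, grasp_fail) → (M_FOLLOW, A_LIGHT)
  (M_WAIT, low_battery) → (M_PICK, A_HALT)
  (M_WAIT, bump) → (M_NAV, A_PING)
event = obstacle selects (M_FOLLOW, A_PING)

mode=M_FOLLOW action=A_PING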